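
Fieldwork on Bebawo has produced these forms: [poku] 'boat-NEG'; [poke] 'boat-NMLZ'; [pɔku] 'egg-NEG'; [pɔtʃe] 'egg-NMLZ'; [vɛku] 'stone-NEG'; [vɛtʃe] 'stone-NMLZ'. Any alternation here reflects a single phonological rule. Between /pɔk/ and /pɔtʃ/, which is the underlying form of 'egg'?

/pɔtʃ/

In [pɔku] and [pɔtʃe] the final segment of 'egg' alternates: [k] ~ [tʃ].
If /k/ were underlying and a rule turned it into [tʃ] before the NMLZ suffix, 'boat' would also alternate; but it has [k] in both [poku] and [poke].
So /tʃ/ is underlying, and a rule of depalatalization — palato-alveolar /tʃ/ becomes [k] when no front vowel follows — gives [k].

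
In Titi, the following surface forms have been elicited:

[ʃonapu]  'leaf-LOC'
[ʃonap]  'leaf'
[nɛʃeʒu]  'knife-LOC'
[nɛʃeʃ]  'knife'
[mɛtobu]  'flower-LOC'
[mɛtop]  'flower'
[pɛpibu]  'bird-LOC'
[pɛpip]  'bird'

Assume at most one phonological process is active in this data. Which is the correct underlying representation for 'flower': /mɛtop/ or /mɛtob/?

'flower' shows [b] ~ [p] at the end of the stem ([mɛtobu] vs [mɛtop]).
If /p/ were underlying and a rule turned it into [b] before the LOC suffix, 'leaf' would also alternate; but it has [p] in both [ʃonapu] and [ʃonap].
The alternation reflects word-final obstruent devoicing: voiced obstruents become voiceless word-finally. /b/ is underlying.

/mɛtob/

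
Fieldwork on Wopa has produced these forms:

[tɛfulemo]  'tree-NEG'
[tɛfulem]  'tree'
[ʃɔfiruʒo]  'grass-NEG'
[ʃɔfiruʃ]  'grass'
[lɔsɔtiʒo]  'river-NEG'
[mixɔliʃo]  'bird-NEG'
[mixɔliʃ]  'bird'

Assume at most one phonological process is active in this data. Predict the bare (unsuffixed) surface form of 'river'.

'grass' shows [ʒ] ~ [ʃ] at the end of the stem ([ʃɔfiruʒo] vs [ʃɔfiruʃ]).
The stem 'bird' ([mixɔliʃo], [mixɔliʃ]) shows [ʃ] unchanged in both environments, so [ʃ] cannot be basic with [ʒ] derived before the NEG suffix.
The underlying segment must be /ʒ/; voiced obstruents become voiceless word-finally, yielding [ʃ] there.
From [lɔsɔtiʒo] the stem 'river' is /lɔsɔtiʒ/; word-finally this yields [lɔsɔtiʃ].

[lɔsɔtiʃ]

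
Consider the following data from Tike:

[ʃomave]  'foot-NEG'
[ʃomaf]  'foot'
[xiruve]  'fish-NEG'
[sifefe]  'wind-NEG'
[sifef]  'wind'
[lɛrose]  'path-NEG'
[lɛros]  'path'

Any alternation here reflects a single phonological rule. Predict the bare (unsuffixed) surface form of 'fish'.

'foot' shows [v] ~ [f] at the end of the stem ([ʃomave] vs [ʃomaf]).
The stem 'wind' ([sifefe], [sifef]) shows [f] unchanged in both environments, so [f] cannot be basic with [v] derived before the NEG suffix.
Therefore /v/ is basic and [f] is derived by word-final obstruent devoicing (voiced obstruents become voiceless word-finally).
From [xiruve] the stem 'fish' is /xiruv/; word-finally this yields [xiruf].

[xiruf]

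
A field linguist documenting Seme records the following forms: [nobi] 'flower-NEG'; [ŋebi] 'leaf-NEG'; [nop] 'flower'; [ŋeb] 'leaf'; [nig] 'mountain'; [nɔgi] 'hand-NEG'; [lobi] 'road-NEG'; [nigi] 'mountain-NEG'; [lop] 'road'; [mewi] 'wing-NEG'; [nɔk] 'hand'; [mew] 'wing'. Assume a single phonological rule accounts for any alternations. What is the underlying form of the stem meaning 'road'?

/lop/

The stem for 'road' ends in [b] in [lobi] but [p] in [lop].
Compare 'leaf', with invariant [b] in [ŋebi] and [ŋeb]: an analysis with underlying /b/ and a rule producing [p] in isolation would wrongly predict alternation here too.
Therefore /p/ is basic and [b] is derived by intervocalic voicing (voiceless stops become voiced between vowels).
Hence 'road' is /lop/ underlyingly.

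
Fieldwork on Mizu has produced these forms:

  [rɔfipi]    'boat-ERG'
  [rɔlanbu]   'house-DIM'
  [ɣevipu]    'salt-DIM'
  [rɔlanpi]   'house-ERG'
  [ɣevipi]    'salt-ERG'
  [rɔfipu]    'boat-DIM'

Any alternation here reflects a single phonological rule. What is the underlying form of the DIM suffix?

/-bu/

The DIM suffix surfaces as [-bu] and [-pu], depending on the final segment of the stem.
By contrast the ERG suffix keeps its initial [p] throughout — that segment must be underlying.
The DIM suffix is therefore /-bu/ underlyingly, with post-vocalic devoicing: voiced stops become voiceless after a vowel.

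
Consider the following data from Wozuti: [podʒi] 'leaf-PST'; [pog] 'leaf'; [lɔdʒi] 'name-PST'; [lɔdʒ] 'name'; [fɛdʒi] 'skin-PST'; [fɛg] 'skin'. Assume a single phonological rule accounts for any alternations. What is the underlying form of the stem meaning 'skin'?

In [fɛdʒi] and [fɛg] the final segment of 'skin' alternates: [dʒ] ~ [g].
If /dʒ/ were underlying and a rule turned it into [g] in isolation, 'name' would also alternate; but it has [dʒ] in both [lɔdʒi] and [lɔdʒ].
The alternation reflects palatalization before a front vowel: /g/ becomes palato-alveolar [dʒ] before a front vowel. /g/ is underlying.

/fɛg/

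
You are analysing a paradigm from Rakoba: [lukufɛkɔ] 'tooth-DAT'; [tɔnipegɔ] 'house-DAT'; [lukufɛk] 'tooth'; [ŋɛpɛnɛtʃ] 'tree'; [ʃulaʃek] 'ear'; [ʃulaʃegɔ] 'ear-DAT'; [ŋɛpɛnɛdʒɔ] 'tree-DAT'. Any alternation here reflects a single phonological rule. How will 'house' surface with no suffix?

[tɔnipek]

'ear' shows [k] ~ [g] at the end of the stem ([ʃulaʃek] vs [ʃulaʃegɔ]).
The stem 'tooth' ([lukufɛk], [lukufɛkɔ]) shows [k] unchanged in both environments, so [k] cannot be basic with [g] derived before the DAT suffix.
The underlying segment must be /g/; voiced obstruents become voiceless word-finally, yielding [k] there.
The one attested form of 'house', [tɔnipegɔ], shows underlying /tɔnipeg/. Applying the same rule word-finally gives [tɔnipek].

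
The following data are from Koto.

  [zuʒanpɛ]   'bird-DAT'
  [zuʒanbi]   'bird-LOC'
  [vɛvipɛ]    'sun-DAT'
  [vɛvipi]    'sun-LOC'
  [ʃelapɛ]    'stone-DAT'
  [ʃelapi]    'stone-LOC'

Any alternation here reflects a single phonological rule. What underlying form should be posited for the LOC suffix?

/-bi/

The LOC morpheme has two allomorphs, [-bi] and [-pi].
By contrast the DAT suffix keeps its initial [p] throughout — that segment must be underlying.
The LOC suffix is therefore /-bi/ underlyingly, with post-vocalic devoicing: voiced stops become voiceless after a vowel.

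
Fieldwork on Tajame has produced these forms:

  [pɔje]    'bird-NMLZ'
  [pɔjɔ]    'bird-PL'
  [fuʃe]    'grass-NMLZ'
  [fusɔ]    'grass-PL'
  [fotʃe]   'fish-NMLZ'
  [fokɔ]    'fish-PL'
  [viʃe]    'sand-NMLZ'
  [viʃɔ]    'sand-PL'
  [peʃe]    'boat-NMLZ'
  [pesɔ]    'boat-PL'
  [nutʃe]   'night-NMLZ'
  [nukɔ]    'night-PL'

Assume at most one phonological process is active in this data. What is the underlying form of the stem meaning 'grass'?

In [fuʃe] and [fusɔ] the final segment of 'grass' alternates: [ʃ] ~ [s].
Compare 'sand', with invariant [ʃ] in [viʃe] and [viʃɔ]: an analysis with underlying /ʃ/ and a rule producing [s] before the PL suffix would wrongly predict alternation here too.
Therefore /s/ is basic and [ʃ] is derived by palatalization before a front vowel (/k/ and /s/ become palato-alveolar [tʃ] and [ʃ] before a front vowel).

/fus/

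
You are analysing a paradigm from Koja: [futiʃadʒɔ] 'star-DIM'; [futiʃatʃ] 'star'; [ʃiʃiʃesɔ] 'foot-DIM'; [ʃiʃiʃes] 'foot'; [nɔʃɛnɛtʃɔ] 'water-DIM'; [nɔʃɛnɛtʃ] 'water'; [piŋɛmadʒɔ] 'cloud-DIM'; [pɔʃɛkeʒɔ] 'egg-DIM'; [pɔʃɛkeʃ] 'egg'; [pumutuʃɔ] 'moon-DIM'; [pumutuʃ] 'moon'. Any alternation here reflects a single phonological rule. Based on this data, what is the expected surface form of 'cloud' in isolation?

'star' shows [dʒ] ~ [tʃ] at the end of the stem ([futiʃadʒɔ] vs [futiʃatʃ]).
The stem 'water' ([nɔʃɛnɛtʃɔ], [nɔʃɛnɛtʃ]) shows [tʃ] unchanged in both environments, so [tʃ] cannot be basic with [dʒ] derived before the DIM suffix.
Therefore /dʒ/ is basic and [tʃ] is derived by word-final obstruent devoicing (voiced obstruents become voiceless word-finally).
The one attested form of 'cloud', [piŋɛmadʒɔ], shows underlying /piŋɛmadʒ/. Applying the same rule word-finally gives [piŋɛmatʃ].

[piŋɛmatʃ]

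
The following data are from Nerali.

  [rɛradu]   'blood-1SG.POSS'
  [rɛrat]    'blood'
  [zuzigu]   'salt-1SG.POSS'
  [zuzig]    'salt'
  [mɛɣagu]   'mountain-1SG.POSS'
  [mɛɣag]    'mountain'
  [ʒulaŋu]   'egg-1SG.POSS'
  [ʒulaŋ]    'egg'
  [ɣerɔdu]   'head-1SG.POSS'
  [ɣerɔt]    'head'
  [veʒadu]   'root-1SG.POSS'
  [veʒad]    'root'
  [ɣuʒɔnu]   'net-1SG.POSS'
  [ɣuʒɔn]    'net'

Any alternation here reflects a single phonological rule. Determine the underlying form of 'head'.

In [ɣerɔdu] and [ɣerɔt] the final segment of 'head' alternates: [d] ~ [t].
Compare 'root', with invariant [d] in [veʒadu] and [veʒad]: an analysis with underlying /d/ and a rule producing [t] in isolation would wrongly predict alternation here too.
Therefore /t/ is basic and [d] is derived by intervocalic voicing (voiceless stops become voiced between vowels).
The underlying form of 'head' is therefore /ɣerɔt/.

/ɣerɔt/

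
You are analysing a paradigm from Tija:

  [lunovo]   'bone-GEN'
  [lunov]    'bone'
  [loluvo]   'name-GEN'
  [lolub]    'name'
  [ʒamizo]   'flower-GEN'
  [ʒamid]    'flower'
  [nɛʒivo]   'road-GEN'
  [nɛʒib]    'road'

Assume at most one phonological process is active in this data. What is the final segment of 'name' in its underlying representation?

/b/

'name' shows [v] ~ [b] at the end of the stem ([loluvo] vs [lolub]).
If /v/ were underlying and a rule turned it into [b] in isolation, 'bone' would also alternate; but it has [v] in both [lunovo] and [lunov].
Therefore /b/ is basic and [v] is derived by intervocalic spirantization (voiced stops become fricatives between vowels).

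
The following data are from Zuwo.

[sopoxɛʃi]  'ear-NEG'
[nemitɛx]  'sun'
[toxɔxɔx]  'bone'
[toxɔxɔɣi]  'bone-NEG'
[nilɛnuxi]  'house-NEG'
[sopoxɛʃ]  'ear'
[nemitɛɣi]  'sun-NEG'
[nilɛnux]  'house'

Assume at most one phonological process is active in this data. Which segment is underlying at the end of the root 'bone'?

The stem for 'bone' ends in [x] in [toxɔxɔx] but [ɣ] in [toxɔxɔɣi].
Compare 'house', with invariant [x] in [nilɛnux] and [nilɛnuxi]: an analysis with underlying /x/ and a rule producing [ɣ] before the NEG suffix would wrongly predict alternation here too.
Therefore /ɣ/ is basic and [x] is derived by word-final obstruent devoicing (voiced obstruents become voiceless word-finally).

/ɣ/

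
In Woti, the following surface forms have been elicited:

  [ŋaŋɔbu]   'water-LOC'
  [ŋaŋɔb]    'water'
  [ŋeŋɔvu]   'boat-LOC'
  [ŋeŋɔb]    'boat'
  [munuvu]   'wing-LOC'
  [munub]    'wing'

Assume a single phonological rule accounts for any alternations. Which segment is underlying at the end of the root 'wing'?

/v/

In [munuvu] and [munub] the final segment of 'wing' alternates: [v] ~ [b].
The stem 'water' ([ŋaŋɔbu], [ŋaŋɔb]) shows [b] unchanged in both environments, so [b] cannot be basic with [v] derived before the LOC suffix.
So /v/ is underlying, and a rule of word-final hardening — voiced fricatives become stops word-finally — gives [b].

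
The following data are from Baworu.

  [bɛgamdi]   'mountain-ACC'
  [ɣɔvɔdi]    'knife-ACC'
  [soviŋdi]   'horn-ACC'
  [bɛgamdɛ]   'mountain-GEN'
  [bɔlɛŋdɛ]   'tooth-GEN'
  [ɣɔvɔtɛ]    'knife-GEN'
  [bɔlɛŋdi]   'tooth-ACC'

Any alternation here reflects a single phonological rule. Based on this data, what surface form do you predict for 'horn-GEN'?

The GEN suffix surfaces as [-dɛ] and [-tɛ], depending on the final segment of the stem.
The ACC suffix, which begins with [d], is invariant after every stem; so [d] is not altered by any rule here.
So the underlying form is /-tɛ/, and voiceless stops become voiced after a nasal.
After 'horn', which ends in a nasal, the suffix surfaces as [-dɛ], giving [soviŋdɛ].

[soviŋdɛ]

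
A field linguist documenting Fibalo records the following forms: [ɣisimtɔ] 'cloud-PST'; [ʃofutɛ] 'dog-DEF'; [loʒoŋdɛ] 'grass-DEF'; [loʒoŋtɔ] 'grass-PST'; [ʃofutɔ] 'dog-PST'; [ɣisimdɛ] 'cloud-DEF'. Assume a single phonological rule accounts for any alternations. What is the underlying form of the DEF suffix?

/-dɛ/

The DEF suffix surfaces as [-dɛ] and [-tɛ], depending on the final segment of the stem.
By contrast the PST suffix keeps its initial [t] throughout — that segment must be underlying.
The DEF suffix is therefore /-dɛ/ underlyingly, with post-vocalic devoicing: voiced stops become voiceless after a vowel.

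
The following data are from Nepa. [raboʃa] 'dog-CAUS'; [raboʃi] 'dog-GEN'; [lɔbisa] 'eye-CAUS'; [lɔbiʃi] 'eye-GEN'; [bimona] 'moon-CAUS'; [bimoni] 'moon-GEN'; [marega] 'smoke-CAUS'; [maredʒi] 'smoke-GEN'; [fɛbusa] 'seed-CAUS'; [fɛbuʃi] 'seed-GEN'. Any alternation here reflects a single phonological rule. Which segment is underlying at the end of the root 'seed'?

/s/

The stem for 'seed' ends in [s] in [fɛbusa] but [ʃ] in [fɛbuʃi].
Compare 'dog', with invariant [ʃ] in [raboʃa] and [raboʃi]: an analysis with underlying /ʃ/ and a rule producing [s] before the CAUS suffix would wrongly predict alternation here too.
So /s/ is underlying, and a rule of palatalization before a front vowel — /g/ and /s/ become palato-alveolar [dʒ] and [ʃ] before a front vowel — gives [ʃ].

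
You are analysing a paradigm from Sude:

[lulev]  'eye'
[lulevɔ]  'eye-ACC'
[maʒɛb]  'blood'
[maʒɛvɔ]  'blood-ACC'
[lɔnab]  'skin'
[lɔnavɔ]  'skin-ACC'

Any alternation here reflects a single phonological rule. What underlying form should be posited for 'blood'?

The stem for 'blood' ends in [b] in [maʒɛb] but [v] in [maʒɛvɔ].
If /v/ were underlying and a rule turned it into [b] in isolation, 'eye' would also alternate; but it has [v] in both [lulev] and [lulevɔ].
So /b/ is underlying, and a rule of intervocalic spirantization — voiced stops become fricatives between vowels — gives [v].

/maʒɛb/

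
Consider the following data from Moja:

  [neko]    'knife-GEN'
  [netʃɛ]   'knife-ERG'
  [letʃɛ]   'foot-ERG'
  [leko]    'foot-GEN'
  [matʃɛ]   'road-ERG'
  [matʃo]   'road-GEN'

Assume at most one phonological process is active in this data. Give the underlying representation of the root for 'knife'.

/nek/

'knife' shows [tʃ] ~ [k] at the end of the stem ([netʃɛ] vs [neko]).
If /tʃ/ were underlying and a rule turned it into [k] before the GEN suffix, 'road' would also alternate; but it has [tʃ] in both [matʃɛ] and [matʃo].
Therefore /k/ is basic and [tʃ] is derived by palatalization before a front vowel (/k/ becomes palato-alveolar [tʃ] before a front vowel).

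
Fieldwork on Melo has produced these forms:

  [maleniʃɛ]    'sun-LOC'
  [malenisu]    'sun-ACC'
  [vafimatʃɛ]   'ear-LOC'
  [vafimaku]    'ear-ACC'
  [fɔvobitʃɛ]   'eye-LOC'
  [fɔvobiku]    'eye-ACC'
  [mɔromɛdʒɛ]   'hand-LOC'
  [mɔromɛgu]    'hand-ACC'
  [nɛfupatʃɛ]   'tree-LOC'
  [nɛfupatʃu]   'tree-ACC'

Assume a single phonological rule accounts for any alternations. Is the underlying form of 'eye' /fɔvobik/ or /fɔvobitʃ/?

/fɔvobik/

The stem for 'eye' ends in [tʃ] in [fɔvobitʃɛ] but [k] in [fɔvobiku].
But 'tree' keeps [tʃ] in both environments ([nɛfupatʃɛ], [nɛfupatʃu]), so there is no rule changing /tʃ/ to [k] before the ACC suffix.
So /k/ is underlying, and a rule of palatalization before a front vowel — /k/, /g/ and /s/ become palato-alveolar [tʃ], [dʒ] and [ʃ] before a front vowel — gives [tʃ].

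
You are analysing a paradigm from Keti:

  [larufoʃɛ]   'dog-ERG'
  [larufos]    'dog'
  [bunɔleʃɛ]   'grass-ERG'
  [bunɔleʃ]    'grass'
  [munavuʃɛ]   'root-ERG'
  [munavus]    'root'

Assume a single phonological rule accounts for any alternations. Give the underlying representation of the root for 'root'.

The root 'root' surfaces as [munavuʃɛ] and [munavus], with a stem-final [ʃ] ~ [s] alternation.
The stem 'grass' ([bunɔleʃɛ], [bunɔleʃ]) shows [ʃ] unchanged in both environments, so [ʃ] cannot be basic with [s] derived in isolation.
Therefore /s/ is basic and [ʃ] is derived by palatalization before a front vowel (/s/ becomes palato-alveolar [ʃ] before a front vowel).

/munavus/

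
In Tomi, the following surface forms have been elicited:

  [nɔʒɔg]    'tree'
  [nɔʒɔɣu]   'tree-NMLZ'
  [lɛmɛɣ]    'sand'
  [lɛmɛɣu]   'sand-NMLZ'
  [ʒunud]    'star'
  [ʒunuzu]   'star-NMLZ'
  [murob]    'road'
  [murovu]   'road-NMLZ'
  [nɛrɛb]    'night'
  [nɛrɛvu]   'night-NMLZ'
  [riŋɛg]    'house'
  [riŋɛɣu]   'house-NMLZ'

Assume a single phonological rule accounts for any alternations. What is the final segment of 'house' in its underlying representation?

/g/

'house' shows [g] ~ [ɣ] at the end of the stem ([riŋɛg] vs [riŋɛɣu]).
Compare 'sand', with invariant [ɣ] in [lɛmɛɣ] and [lɛmɛɣu]: an analysis with underlying /ɣ/ and a rule producing [g] in isolation would wrongly predict alternation here too.
The alternation reflects intervocalic spirantization: voiced stops become fricatives between vowels. /g/ is underlying.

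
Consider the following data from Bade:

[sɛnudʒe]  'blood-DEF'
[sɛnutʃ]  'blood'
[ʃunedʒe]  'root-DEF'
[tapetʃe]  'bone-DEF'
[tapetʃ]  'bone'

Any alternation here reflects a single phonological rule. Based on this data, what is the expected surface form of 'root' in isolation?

In [sɛnudʒe] and [sɛnutʃ] the final segment of 'blood' alternates: [dʒ] ~ [tʃ].
If /tʃ/ were underlying and a rule turned it into [dʒ] before the DEF suffix, 'bone' would also alternate; but it has [tʃ] in both [tapetʃe] and [tapetʃ].
Therefore /dʒ/ is basic and [tʃ] is derived by word-final obstruent devoicing (voiced obstruents become voiceless word-finally).
The one attested form of 'root', [ʃunedʒe], shows underlying /ʃunedʒ/. Applying the same rule word-finally gives [ʃunetʃ].

[ʃunetʃ]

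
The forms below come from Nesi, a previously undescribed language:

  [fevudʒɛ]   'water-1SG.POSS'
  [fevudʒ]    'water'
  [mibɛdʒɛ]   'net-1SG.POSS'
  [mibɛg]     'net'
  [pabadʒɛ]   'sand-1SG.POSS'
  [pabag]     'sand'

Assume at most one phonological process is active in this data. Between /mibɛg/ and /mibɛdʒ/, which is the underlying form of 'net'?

/mibɛg/

The stem for 'net' ends in [dʒ] in [mibɛdʒɛ] but [g] in [mibɛg].
If /dʒ/ were underlying and a rule turned it into [g] in isolation, 'water' would also alternate; but it has [dʒ] in both [fevudʒɛ] and [fevudʒ].
So /g/ is underlying, and a rule of palatalization before a front vowel — /g/ becomes palato-alveolar [dʒ] before a front vowel — gives [dʒ].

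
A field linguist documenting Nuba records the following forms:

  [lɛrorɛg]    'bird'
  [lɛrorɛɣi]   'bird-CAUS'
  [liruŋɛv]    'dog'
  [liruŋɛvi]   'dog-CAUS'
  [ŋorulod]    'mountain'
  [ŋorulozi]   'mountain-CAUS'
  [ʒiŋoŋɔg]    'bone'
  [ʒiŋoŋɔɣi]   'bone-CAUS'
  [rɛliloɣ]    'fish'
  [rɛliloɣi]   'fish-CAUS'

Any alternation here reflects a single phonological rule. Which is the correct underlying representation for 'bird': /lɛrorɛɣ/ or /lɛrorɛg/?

In [lɛrorɛg] and [lɛrorɛɣi] the final segment of 'bird' alternates: [g] ~ [ɣ].
The stem 'fish' ([rɛliloɣ], [rɛliloɣi]) shows [ɣ] unchanged in both environments, so [ɣ] cannot be basic with [g] derived in isolation.
Therefore /g/ is basic and [ɣ] is derived by intervocalic spirantization (voiced stops become fricatives between vowels).

/lɛrorɛg/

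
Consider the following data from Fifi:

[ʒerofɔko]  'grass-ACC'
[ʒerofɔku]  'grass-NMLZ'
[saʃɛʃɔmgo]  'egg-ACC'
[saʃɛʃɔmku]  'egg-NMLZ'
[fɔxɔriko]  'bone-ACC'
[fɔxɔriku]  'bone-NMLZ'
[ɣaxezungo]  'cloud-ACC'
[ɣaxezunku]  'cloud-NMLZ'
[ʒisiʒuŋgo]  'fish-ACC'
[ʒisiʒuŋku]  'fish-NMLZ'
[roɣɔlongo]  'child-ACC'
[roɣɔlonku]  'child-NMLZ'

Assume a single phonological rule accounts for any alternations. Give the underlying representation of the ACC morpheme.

/-go/

The ACC suffix surfaces as [-go] and [-ko], depending on the final segment of the stem.
The NMLZ suffix, which begins with [k], is invariant after every stem; so [k] is not altered by any rule here.
The ACC suffix is therefore /-go/ underlyingly, with post-vocalic devoicing: voiced stops become voiceless after a vowel.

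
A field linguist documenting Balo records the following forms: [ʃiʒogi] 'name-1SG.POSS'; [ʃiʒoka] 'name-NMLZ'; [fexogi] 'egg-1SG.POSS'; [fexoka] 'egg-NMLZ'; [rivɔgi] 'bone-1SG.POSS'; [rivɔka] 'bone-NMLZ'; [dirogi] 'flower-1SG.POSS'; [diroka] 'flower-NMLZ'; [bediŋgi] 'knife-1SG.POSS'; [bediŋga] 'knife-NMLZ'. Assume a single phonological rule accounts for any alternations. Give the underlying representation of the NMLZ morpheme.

/-ka/

The NMLZ suffix surfaces as [-ga] and [-ka], depending on the final segment of the stem.
By contrast the 1SG.POSS suffix keeps its initial [g] throughout — that segment must be underlying.
So the underlying form is /-ka/, and voiceless stops become voiced after a nasal.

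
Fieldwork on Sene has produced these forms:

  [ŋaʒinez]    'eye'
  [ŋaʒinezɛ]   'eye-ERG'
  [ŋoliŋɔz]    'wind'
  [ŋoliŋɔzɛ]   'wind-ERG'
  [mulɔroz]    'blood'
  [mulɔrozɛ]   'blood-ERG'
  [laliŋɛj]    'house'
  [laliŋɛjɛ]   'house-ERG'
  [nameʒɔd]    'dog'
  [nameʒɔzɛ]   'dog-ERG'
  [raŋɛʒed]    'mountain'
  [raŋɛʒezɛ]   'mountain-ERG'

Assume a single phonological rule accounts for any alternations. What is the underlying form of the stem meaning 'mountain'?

/raŋɛʒed/

In [raŋɛʒed] and [raŋɛʒezɛ] the final segment of 'mountain' alternates: [d] ~ [z].
But 'blood' keeps [z] in both environments ([mulɔroz], [mulɔrozɛ]), so there is no rule changing /z/ to [d] in isolation.
Therefore /d/ is basic and [z] is derived by intervocalic spirantization (voiced stops become fricatives between vowels).
So 'mountain' = /raŋɛʒed/.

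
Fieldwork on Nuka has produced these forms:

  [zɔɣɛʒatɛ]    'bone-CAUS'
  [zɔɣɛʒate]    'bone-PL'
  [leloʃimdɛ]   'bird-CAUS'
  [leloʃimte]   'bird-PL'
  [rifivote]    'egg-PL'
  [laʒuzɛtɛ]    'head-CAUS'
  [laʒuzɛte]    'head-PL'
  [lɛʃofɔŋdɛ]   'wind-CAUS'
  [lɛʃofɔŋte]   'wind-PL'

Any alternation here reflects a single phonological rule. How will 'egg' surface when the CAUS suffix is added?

[rifivotɛ]

The CAUS suffix surfaces as [-dɛ] and [-tɛ], depending on the final segment of the stem.
By contrast the PL suffix keeps its initial [t] throughout — that segment must be underlying.
The CAUS suffix is therefore /-dɛ/ underlyingly, with post-vocalic devoicing: voiced stops become voiceless after a vowel.
After 'egg', which ends in a vowel, the suffix surfaces as [-tɛ], giving [rifivotɛ].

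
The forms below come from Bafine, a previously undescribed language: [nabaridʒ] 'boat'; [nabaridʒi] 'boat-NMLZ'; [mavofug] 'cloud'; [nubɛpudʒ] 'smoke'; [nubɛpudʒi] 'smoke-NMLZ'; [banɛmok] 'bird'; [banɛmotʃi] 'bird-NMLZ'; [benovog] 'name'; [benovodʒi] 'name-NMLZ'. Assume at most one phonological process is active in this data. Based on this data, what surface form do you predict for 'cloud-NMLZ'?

'name' shows [g] ~ [dʒ] at the end of the stem ([benovog] vs [benovodʒi]).
If /dʒ/ were underlying and a rule turned it into [g] in isolation, 'smoke' would also alternate; but it has [dʒ] in both [nubɛpudʒ] and [nubɛpudʒi].
The alternation reflects palatalization before a front vowel: /k/ and /g/ become palato-alveolar [tʃ] and [dʒ] before a front vowel. /g/ is underlying.
The one attested form of 'cloud', [mavofug], shows underlying /mavofug/. Applying the same rule before a front vowel gives [mavofudʒi].

[mavofudʒi]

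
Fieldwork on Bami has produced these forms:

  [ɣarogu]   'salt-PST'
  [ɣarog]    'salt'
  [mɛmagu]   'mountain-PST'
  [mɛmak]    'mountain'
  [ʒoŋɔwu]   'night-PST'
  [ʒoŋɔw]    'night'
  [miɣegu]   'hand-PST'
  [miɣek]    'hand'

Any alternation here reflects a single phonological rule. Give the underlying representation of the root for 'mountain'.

/mɛmak/

The root 'mountain' surfaces as [mɛmagu] and [mɛmak], with a stem-final [g] ~ [k] alternation.
The stem 'salt' ([ɣarogu], [ɣarog]) shows [g] unchanged in both environments, so [g] cannot be basic with [k] derived in isolation.
So /k/ is underlying, and a rule of intervocalic voicing — voiceless stops become voiced between vowels — gives [g].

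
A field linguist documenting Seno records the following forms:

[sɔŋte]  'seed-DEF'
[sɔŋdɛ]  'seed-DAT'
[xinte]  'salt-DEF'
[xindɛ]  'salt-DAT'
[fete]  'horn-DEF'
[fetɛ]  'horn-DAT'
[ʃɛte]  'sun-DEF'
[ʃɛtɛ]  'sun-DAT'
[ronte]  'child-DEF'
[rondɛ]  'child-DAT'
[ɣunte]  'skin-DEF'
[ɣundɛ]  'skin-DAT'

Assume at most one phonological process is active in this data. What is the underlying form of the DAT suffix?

/-dɛ/

The DAT suffix surfaces as [-dɛ] and [-tɛ], depending on the final segment of the stem.
The DEF suffix, which begins with [t], is invariant after every stem; so [t] is not altered by any rule here.
The DAT suffix is therefore /-dɛ/ underlyingly, with post-vocalic devoicing: voiced stops become voiceless after a vowel.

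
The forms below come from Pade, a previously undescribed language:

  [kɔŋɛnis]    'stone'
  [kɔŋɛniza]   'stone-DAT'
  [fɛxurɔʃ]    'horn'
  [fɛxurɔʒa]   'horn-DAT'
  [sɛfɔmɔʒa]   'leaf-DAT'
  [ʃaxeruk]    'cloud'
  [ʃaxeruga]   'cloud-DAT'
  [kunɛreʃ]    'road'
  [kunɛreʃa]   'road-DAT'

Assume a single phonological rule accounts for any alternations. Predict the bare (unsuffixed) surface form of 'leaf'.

[sɛfɔmɔʃ]

In [fɛxurɔʃ] and [fɛxurɔʒa] the final segment of 'horn' alternates: [ʃ] ~ [ʒ].
Compare 'road', with invariant [ʃ] in [kunɛreʃ] and [kunɛreʃa]: an analysis with underlying /ʃ/ and a rule producing [ʒ] before the DAT suffix would wrongly predict alternation here too.
The alternation reflects word-final obstruent devoicing: voiced obstruents become voiceless word-finally. /ʒ/ is underlying.
The one attested form of 'leaf', [sɛfɔmɔʒa], shows underlying /sɛfɔmɔʒ/. Applying the same rule word-finally gives [sɛfɔmɔʃ].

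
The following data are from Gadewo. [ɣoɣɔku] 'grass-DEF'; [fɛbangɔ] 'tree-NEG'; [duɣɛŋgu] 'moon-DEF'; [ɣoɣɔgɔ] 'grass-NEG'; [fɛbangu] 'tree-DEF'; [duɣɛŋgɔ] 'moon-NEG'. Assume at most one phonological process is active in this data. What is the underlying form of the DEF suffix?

The DEF suffix surfaces as [-gu] and [-ku], depending on the final segment of the stem.
By contrast the NEG suffix keeps its initial [g] throughout — that segment must be underlying.
So the underlying form is /-ku/, and voiceless stops become voiced after a nasal.

/-ku/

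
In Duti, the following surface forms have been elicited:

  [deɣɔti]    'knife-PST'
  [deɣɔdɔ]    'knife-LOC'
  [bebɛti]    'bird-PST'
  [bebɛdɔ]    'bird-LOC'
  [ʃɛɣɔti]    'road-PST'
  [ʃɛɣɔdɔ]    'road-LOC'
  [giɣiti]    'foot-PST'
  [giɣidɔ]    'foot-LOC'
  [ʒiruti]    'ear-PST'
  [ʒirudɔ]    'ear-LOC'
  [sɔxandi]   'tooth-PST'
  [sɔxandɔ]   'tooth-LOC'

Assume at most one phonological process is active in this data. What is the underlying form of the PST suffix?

/-ti/

The PST suffix surfaces as [-di] and [-ti], depending on the final segment of the stem.
By contrast the LOC suffix keeps its initial [d] throughout — that segment must be underlying.
So the underlying form is /-ti/, and voiceless stops become voiced after a nasal.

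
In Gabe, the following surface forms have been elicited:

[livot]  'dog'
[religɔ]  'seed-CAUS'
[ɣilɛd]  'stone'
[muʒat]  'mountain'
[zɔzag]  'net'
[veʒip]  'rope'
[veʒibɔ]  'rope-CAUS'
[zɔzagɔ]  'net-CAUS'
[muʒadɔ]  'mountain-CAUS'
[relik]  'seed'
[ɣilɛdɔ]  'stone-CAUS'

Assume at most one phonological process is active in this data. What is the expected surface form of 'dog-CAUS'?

[livodɔ]

The root 'mountain' surfaces as [muʒadɔ] and [muʒat], with a stem-final [d] ~ [t] alternation.
But 'stone' keeps [d] in both environments ([ɣilɛdɔ], [ɣilɛd]), so there is no rule changing /d/ to [t] in isolation.
Therefore /t/ is basic and [d] is derived by intervocalic voicing (voiceless stops become voiced between vowels).
From [livot] the stem 'dog' is /livot/; between vowels this yields [livodɔ].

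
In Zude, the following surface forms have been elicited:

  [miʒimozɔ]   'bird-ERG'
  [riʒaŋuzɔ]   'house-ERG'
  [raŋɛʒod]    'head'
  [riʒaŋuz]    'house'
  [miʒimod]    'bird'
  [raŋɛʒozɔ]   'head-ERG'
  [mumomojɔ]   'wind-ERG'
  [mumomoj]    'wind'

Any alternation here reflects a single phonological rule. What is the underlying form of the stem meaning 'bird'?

/miʒimod/

The stem for 'bird' ends in [d] in [miʒimod] but [z] in [miʒimozɔ].
If /z/ were underlying and a rule turned it into [d] in isolation, 'house' would also alternate; but it has [z] in both [riʒaŋuz] and [riʒaŋuzɔ].
Therefore /d/ is basic and [z] is derived by intervocalic spirantization (voiced stops become fricatives between vowels).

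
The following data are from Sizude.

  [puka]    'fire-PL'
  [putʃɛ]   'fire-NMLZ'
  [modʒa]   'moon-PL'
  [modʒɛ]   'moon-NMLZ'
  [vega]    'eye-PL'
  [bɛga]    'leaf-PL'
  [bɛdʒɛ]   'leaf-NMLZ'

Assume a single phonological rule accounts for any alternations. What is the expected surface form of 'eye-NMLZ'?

[vedʒɛ]

The stem for 'leaf' ends in [g] in [bɛga] but [dʒ] in [bɛdʒɛ].
But 'moon' keeps [dʒ] in both environments ([modʒa], [modʒɛ]), so there is no rule changing /dʒ/ to [g] before the PL suffix.
So /g/ is underlying, and a rule of palatalization before a front vowel — /k/ and /g/ become palato-alveolar [tʃ] and [dʒ] before a front vowel — gives [dʒ].
The one attested form of 'eye', [vega], shows underlying /veg/. Applying the same rule before a front vowel gives [vedʒɛ].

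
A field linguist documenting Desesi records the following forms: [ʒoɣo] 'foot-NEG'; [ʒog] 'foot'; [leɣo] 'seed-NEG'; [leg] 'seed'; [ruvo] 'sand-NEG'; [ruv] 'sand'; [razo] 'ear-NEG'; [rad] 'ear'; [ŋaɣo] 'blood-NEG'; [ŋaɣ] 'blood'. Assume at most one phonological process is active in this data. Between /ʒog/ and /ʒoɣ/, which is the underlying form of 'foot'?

/ʒog/

'foot' shows [ɣ] ~ [g] at the end of the stem ([ʒoɣo] vs [ʒog]).
If /ɣ/ were underlying and a rule turned it into [g] in isolation, 'blood' would also alternate; but it has [ɣ] in both [ŋaɣo] and [ŋaɣ].
The underlying segment must be /g/; voiced stops become fricatives between vowels, yielding [ɣ] there.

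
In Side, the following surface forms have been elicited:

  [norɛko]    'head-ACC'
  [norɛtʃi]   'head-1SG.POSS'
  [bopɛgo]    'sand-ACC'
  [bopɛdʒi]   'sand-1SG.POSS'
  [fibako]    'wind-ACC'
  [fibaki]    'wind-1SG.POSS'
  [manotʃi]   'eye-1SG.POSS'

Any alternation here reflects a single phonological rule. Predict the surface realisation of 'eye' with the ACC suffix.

'head' shows [k] ~ [tʃ] at the end of the stem ([norɛko] vs [norɛtʃi]).
If /k/ were underlying and a rule turned it into [tʃ] before the 1SG.POSS suffix, 'wind' would also alternate; but it has [k] in both [fibako] and [fibaki].
Therefore /tʃ/ is basic and [k] is derived by depalatalization (palato-alveolar /tʃ/ and /dʒ/ become [k] and [g] when no front vowel follows).
From [manotʃi] the stem 'eye' is /manotʃ/; when no front vowel follows this yields [manoko].

[manoko]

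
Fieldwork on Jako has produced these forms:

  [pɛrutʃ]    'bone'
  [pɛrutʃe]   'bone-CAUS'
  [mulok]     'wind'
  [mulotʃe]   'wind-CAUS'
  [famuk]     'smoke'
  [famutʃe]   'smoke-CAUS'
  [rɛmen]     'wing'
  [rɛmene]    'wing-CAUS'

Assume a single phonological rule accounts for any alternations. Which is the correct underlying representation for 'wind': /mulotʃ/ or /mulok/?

The stem for 'wind' ends in [k] in [mulok] but [tʃ] in [mulotʃe].
The stem 'bone' ([pɛrutʃ], [pɛrutʃe]) shows [tʃ] unchanged in both environments, so [tʃ] cannot be basic with [k] derived in isolation.
Therefore /k/ is basic and [tʃ] is derived by palatalization before a front vowel (/k/ becomes palato-alveolar [tʃ] before a front vowel).

/mulok/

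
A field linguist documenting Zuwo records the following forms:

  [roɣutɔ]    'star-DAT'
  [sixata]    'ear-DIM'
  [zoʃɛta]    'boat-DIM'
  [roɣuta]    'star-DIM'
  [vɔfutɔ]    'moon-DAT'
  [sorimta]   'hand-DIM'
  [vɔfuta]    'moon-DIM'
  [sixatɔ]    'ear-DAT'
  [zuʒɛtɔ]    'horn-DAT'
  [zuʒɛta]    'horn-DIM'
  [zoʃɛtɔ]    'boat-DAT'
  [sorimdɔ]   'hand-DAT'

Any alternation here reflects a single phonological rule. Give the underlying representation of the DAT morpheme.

/-dɔ/

The DAT morpheme has two allomorphs, [-dɔ] and [-tɔ].
The DIM suffix, which begins with [t], is invariant after every stem; so [t] is not altered by any rule here.
The DAT suffix is therefore /-dɔ/ underlyingly, with post-vocalic devoicing: voiced stops become voiceless after a vowel.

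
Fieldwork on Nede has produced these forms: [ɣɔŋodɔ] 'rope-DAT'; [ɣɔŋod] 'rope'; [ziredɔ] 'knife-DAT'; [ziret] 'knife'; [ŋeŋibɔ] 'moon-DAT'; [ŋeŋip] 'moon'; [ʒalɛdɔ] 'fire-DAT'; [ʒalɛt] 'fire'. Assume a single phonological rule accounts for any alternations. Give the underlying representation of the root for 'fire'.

/ʒalɛt/

The stem for 'fire' ends in [d] in [ʒalɛdɔ] but [t] in [ʒalɛt].
The stem 'rope' ([ɣɔŋodɔ], [ɣɔŋod]) shows [d] unchanged in both environments, so [d] cannot be basic with [t] derived in isolation.
The alternation reflects intervocalic voicing: voiceless stops become voiced between vowels. /t/ is underlying.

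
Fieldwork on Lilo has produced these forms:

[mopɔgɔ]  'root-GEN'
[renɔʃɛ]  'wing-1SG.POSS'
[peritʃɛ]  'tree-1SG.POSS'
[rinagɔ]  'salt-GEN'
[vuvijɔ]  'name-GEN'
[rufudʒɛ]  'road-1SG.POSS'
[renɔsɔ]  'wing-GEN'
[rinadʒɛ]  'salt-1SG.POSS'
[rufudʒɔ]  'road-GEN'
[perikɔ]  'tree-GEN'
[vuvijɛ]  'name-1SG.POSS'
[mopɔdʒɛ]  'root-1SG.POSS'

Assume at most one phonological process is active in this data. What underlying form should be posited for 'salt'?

In [rinagɔ] and [rinadʒɛ] the final segment of 'salt' alternates: [g] ~ [dʒ].
The stem 'road' ([rufudʒɔ], [rufudʒɛ]) shows [dʒ] unchanged in both environments, so [dʒ] cannot be basic with [g] derived before the GEN suffix.
Therefore /g/ is basic and [dʒ] is derived by palatalization before a front vowel (/k/, /g/ and /s/ become palato-alveolar [tʃ], [dʒ] and [ʃ] before a front vowel).

/rinag/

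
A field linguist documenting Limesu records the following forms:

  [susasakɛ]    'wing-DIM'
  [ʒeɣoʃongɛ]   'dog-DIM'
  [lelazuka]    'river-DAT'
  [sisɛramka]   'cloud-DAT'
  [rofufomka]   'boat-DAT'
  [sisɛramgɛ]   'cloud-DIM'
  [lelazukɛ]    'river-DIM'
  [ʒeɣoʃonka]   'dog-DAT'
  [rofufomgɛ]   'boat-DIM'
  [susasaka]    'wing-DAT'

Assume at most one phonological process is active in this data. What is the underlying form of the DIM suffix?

The DIM morpheme has two allomorphs, [-gɛ] and [-kɛ].
By contrast the DAT suffix keeps its initial [k] throughout — that segment must be underlying.
So the underlying form is /-gɛ/, and voiced stops become voiceless after a vowel.

/-gɛ/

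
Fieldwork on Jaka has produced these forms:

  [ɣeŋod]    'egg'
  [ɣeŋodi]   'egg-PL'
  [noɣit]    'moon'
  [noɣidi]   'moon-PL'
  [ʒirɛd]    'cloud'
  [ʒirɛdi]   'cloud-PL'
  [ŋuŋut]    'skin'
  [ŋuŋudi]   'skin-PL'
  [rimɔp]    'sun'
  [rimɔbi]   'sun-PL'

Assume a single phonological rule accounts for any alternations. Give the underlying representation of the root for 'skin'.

'skin' shows [t] ~ [d] at the end of the stem ([ŋuŋut] vs [ŋuŋudi]).
If /d/ were underlying and a rule turned it into [t] in isolation, 'cloud' would also alternate; but it has [d] in both [ʒirɛd] and [ʒirɛdi].
The alternation reflects intervocalic voicing: voiceless stops become voiced between vowels. /t/ is underlying.
Hence 'skin' is /ŋuŋut/ underlyingly.

/ŋuŋut/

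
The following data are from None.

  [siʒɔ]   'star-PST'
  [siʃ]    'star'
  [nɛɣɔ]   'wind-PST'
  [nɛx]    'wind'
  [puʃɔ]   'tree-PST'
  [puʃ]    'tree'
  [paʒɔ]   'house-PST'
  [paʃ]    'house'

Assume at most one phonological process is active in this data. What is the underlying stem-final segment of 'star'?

The root 'star' surfaces as [siʒɔ] and [siʃ], with a stem-final [ʒ] ~ [ʃ] alternation.
But 'tree' keeps [ʃ] in both environments ([puʃɔ], [puʃ]), so there is no rule changing /ʃ/ to [ʒ] before the PST suffix.
The alternation reflects word-final obstruent devoicing: voiced obstruents become voiceless word-finally. /ʒ/ is underlying.

/ʒ/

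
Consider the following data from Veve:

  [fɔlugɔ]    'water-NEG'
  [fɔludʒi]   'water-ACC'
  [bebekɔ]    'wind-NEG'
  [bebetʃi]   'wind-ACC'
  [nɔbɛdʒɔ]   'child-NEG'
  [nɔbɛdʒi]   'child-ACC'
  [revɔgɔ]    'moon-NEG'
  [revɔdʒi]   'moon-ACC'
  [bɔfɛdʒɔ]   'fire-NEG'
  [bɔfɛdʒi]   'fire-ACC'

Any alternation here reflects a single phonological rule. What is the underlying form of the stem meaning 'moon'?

The root 'moon' surfaces as [revɔgɔ] and [revɔdʒi], with a stem-final [g] ~ [dʒ] alternation.
If /dʒ/ were underlying and a rule turned it into [g] before the NEG suffix, 'child' would also alternate; but it has [dʒ] in both [nɔbɛdʒɔ] and [nɔbɛdʒi].
So /g/ is underlying, and a rule of palatalization before a front vowel — /k/ and /g/ become palato-alveolar [tʃ] and [dʒ] before a front vowel — gives [dʒ].

/revɔg/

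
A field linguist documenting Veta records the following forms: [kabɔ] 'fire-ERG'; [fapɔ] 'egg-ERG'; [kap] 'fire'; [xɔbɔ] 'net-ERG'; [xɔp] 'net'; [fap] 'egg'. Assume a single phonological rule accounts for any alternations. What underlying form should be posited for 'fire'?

/kab/

The stem for 'fire' ends in [b] in [kabɔ] but [p] in [kap].
If /p/ were underlying and a rule turned it into [b] before the ERG suffix, 'egg' would also alternate; but it has [p] in both [fapɔ] and [fap].
The underlying segment must be /b/; voiced obstruents become voiceless word-finally, yielding [p] there.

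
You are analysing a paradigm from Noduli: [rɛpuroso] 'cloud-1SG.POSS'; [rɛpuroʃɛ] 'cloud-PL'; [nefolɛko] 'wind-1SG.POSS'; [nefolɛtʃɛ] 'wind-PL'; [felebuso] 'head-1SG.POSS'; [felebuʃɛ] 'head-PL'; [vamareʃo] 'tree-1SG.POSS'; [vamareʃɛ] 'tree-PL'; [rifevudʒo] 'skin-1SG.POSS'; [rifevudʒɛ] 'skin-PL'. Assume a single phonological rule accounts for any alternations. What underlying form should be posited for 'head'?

/felebus/

The stem for 'head' ends in [s] in [felebuso] but [ʃ] in [felebuʃɛ].
The stem 'tree' ([vamareʃo], [vamareʃɛ]) shows [ʃ] unchanged in both environments, so [ʃ] cannot be basic with [s] derived before the 1SG.POSS suffix.
Therefore /s/ is basic and [ʃ] is derived by palatalization before a front vowel (/k/ and /s/ become palato-alveolar [tʃ] and [ʃ] before a front vowel).
Hence 'head' is /felebus/ underlyingly.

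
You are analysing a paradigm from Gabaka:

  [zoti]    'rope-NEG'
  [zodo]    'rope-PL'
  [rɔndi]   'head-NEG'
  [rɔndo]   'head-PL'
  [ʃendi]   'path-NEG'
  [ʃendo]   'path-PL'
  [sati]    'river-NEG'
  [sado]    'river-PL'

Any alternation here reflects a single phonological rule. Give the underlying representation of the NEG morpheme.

The NEG morpheme has two allomorphs, [-di] and [-ti].
By contrast the PL suffix keeps its initial [d] throughout — that segment must be underlying.
So the underlying form is /-ti/, and voiceless stops become voiced after a nasal.

/-ti/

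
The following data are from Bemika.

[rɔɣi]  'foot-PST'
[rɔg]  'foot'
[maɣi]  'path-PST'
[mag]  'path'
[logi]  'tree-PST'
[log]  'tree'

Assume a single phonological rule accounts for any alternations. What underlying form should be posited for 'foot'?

/rɔɣ/

'foot' shows [ɣ] ~ [g] at the end of the stem ([rɔɣi] vs [rɔg]).
The stem 'tree' ([logi], [log]) shows [g] unchanged in both environments, so [g] cannot be basic with [ɣ] derived before the PST suffix.
Therefore /ɣ/ is basic and [g] is derived by word-final hardening (voiced fricatives become stops word-finally).
So 'foot' = /rɔɣ/.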